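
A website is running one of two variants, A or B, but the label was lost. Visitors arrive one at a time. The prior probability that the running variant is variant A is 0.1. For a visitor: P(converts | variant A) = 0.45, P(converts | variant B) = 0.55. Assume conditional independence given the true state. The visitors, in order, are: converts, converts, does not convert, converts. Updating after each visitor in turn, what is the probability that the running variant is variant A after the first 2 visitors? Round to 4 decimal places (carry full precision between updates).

After 'converts': P(A) = 0.45·0.1000 / (0.45·0.1000 + 0.55·0.9000) ≈ 0.0833
After 'converts': P(A) = 0.45·0.0833 / (0.45·0.0833 + 0.55·0.9167) ≈ 0.0692

0.0692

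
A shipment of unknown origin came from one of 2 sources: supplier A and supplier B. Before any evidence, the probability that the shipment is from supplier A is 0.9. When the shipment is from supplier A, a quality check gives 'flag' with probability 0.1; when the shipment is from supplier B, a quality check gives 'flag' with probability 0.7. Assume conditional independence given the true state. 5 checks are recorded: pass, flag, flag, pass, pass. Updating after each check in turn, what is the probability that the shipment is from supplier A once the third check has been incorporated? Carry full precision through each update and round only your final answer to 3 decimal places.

After 'pass': P(supplier A) = 0.9·0.9000 / (0.9·0.9000 + 0.3·0.1000) ≈ 0.9643
After 'flag': P(supplier A) = 0.1·0.9643 / (0.1·0.9643 + 0.7·0.0357) ≈ 0.7941
After 'flag': P(supplier A) = 0.1·0.7941 / (0.1·0.7941 + 0.7·0.2059) ≈ 0.3553

0.355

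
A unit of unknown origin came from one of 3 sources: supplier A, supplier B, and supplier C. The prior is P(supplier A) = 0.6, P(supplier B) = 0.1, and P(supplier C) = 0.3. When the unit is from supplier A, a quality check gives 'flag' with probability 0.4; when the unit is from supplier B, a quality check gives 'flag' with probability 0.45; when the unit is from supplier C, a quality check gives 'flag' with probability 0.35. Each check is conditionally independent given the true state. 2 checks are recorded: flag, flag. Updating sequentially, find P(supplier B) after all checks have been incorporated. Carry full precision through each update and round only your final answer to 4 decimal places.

0.1324

After 'flag': normaliser = 0.4·0.6000 + 0.45·0.1000 + 0.35·0.3000; P(supplier A) ≈ 0.6154, P(supplier B) ≈ 0.1154, P(supplier C) ≈ 0.2692
After 'flag': normaliser = 0.4·0.6154 + 0.45·0.1154 + 0.35·0.2692; P(supplier A) ≈ 0.6275, P(supplier B) ≈ 0.1324, P(supplier C) ≈ 0.2402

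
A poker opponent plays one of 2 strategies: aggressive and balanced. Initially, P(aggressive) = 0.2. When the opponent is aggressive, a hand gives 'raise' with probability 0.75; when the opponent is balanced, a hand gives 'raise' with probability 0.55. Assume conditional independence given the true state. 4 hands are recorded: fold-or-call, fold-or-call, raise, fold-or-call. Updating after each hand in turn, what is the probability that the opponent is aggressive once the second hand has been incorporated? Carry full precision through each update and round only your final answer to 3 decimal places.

0.072

Each posterior becomes the prior for the next update.
After 'fold-or-call': P(aggressive) = 0.25·0.2000 / (0.25·0.2000 + 0.45·0.8000) ≈ 0.1220
After 'fold-or-call': P(aggressive) = 0.25·0.1220 / (0.25·0.1220 + 0.45·0.8780) ≈ 0.0716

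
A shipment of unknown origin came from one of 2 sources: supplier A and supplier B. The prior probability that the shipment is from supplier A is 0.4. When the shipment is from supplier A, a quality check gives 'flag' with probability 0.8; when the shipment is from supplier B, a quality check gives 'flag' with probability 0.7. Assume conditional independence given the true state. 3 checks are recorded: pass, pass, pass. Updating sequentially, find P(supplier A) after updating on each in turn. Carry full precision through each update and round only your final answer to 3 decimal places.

0.165

Each posterior becomes the prior for the next update.
After 'pass': P(supplier A) = 0.2·0.4000 / (0.2·0.4000 + 0.3·0.6000) ≈ 0.3077
After 'pass': P(supplier A) = 0.2·0.3077 / (0.2·0.3077 + 0.3·0.6923) ≈ 0.2286
After 'pass': P(supplier A) = 0.2·0.2286 / (0.2·0.2286 + 0.3·0.7714) ≈ 0.1649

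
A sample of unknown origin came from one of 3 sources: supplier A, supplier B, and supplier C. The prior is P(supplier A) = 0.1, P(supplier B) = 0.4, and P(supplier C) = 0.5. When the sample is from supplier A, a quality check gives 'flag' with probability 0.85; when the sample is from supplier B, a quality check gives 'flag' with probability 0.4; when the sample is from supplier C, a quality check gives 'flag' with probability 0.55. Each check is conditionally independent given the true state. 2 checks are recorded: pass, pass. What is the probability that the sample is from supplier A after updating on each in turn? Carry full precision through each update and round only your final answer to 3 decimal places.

0.009

After 'pass': normaliser = 0.15·0.1000 + 0.6·0.4000 + 0.45·0.5000; P(supplier A) ≈ 0.0312, P(supplier B) ≈ 0.5000, P(supplier C) ≈ 0.4688
After 'pass': normaliser = 0.15·0.0312 + 0.6·0.5000 + 0.45·0.4688; P(supplier A) ≈ 0.0091, P(supplier B) ≈ 0.5818, P(supplier C) ≈ 0.4091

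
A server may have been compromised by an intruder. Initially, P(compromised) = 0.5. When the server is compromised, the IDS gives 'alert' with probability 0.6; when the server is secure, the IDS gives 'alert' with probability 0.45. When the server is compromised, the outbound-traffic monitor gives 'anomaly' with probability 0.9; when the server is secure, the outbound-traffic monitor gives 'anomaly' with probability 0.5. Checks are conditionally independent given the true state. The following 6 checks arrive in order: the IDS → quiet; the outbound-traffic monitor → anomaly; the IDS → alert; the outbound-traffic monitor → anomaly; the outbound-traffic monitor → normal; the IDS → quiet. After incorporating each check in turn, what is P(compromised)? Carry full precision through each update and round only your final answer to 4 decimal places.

0.3137

After the IDS='quiet': P(compromised) = 0.4·0.5000 / (0.4·0.5000 + 0.55·0.5000) ≈ 0.4211
After the outbound-traffic monitor='anomaly': P(compromised) = 0.9·0.4211 / (0.9·0.4211 + 0.5·0.5789) ≈ 0.5669
After the IDS='alert': P(compromised) = 0.6·0.5669 / (0.6·0.5669 + 0.45·0.4331) ≈ 0.6358
After the outbound-traffic monitor='anomaly': P(compromised) = 0.9·0.6358 / (0.9·0.6358 + 0.5·0.3642) ≈ 0.7586
After the outbound-traffic monitor='normal': P(compromised) = 0.1·0.7586 / (0.1·0.7586 + 0.5·0.2414) ≈ 0.3859
After the IDS='quiet': P(compromised) = 0.4·0.3859 / (0.4·0.3859 + 0.55·0.6141) ≈ 0.3137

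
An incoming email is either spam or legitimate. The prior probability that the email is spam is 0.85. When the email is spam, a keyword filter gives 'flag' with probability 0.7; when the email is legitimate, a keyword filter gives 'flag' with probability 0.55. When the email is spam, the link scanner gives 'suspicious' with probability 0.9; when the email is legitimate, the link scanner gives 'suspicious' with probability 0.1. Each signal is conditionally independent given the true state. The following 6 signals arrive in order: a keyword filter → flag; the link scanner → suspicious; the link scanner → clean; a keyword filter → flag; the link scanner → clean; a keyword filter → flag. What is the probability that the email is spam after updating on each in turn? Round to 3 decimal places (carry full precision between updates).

Each posterior becomes the prior for the next update.
After a keyword filter='flag': P(spam) = 0.7·0.8500 / (0.7·0.8500 + 0.55·0.1500) ≈ 0.8782
After the link scanner='suspicious': P(spam) = 0.9·0.8782 / (0.9·0.8782 + 0.1·0.1218) ≈ 0.9848
After the link scanner='clean': P(spam) = 0.1·0.9848 / (0.1·0.9848 + 0.9·0.0152) ≈ 0.8782
After a keyword filter='flag': P(spam) = 0.7·0.8782 / (0.7·0.8782 + 0.55·0.1218) ≈ 0.9018
After the link scanner='clean': P(spam) = 0.1·0.9018 / (0.1·0.9018 + 0.9·0.0982) ≈ 0.5049
After a keyword filter='flag': P(spam) = 0.7·0.5049 / (0.7·0.5049 + 0.55·0.4951) ≈ 0.5648

0.565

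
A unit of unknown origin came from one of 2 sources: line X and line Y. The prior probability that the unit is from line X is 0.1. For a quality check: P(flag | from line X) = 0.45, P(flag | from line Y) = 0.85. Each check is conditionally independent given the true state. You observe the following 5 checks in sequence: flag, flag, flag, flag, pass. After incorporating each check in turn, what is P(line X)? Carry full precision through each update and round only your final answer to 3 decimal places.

After 'flag': P(line X) = 0.45·0.1000 / (0.45·0.1000 + 0.85·0.9000) ≈ 0.0556
After 'flag': P(line X) = 0.45·0.0556 / (0.45·0.0556 + 0.85·0.9444) ≈ 0.0302
After 'flag': P(line X) = 0.45·0.0302 / (0.45·0.0302 + 0.85·0.9698) ≈ 0.0162
After 'flag': P(line X) = 0.45·0.0162 / (0.45·0.0162 + 0.85·0.9838) ≈ 0.0087
After 'pass': P(line X) = 0.55·0.0087 / (0.55·0.0087 + 0.15·0.9913) ≈ 0.0310

0.031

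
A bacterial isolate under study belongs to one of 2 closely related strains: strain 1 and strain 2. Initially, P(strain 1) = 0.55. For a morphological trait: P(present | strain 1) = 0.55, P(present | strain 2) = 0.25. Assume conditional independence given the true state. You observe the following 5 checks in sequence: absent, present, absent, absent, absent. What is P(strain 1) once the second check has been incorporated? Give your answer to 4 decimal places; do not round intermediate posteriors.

After 'absent': P(strain 1) = 0.45·0.5500 / (0.45·0.5500 + 0.75·0.4500) ≈ 0.4231
After 'present': P(strain 1) = 0.55·0.4231 / (0.55·0.4231 + 0.25·0.5769) ≈ 0.6173

0.6173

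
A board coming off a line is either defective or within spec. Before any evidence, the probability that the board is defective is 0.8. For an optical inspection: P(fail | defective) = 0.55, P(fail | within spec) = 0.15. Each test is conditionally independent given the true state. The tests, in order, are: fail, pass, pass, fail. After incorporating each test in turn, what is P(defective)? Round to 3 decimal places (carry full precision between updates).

After 'fail': P(defective) = 0.55·0.8000 / (0.55·0.8000 + 0.15·0.2000) ≈ 0.9362
After 'pass': P(defective) = 0.45·0.9362 / (0.45·0.9362 + 0.85·0.0638) ≈ 0.8859
After 'pass': P(defective) = 0.45·0.8859 / (0.45·0.8859 + 0.85·0.1141) ≈ 0.8043
After 'fail': P(defective) = 0.55·0.8043 / (0.55·0.8043 + 0.15·0.1957) ≈ 0.9378

0.938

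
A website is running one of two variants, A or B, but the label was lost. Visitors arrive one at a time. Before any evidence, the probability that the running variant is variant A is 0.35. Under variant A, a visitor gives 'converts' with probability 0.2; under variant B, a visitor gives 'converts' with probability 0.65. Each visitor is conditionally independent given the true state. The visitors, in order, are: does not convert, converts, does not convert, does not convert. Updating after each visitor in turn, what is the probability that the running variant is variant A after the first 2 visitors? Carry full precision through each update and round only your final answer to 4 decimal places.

0.2747

After 'does not convert': P(A) = 0.8·0.3500 / (0.8·0.3500 + 0.35·0.6500) ≈ 0.5517
After 'converts': P(A) = 0.2·0.5517 / (0.2·0.5517 + 0.65·0.4483) ≈ 0.2747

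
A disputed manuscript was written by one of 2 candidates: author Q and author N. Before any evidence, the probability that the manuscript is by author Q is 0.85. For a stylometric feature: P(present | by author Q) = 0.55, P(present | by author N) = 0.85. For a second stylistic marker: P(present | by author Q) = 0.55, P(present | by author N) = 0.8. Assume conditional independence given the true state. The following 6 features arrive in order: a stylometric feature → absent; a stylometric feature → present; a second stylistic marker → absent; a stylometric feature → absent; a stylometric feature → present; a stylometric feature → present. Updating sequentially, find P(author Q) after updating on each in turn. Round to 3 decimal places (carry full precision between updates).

Each posterior becomes the prior for the next update.
After a stylometric feature='absent': P(author Q) = 0.45·0.8500 / (0.45·0.8500 + 0.15·0.1500) ≈ 0.9444
After a stylometric feature='present': P(author Q) = 0.55·0.9444 / (0.55·0.9444 + 0.85·0.0556) ≈ 0.9167
After a second stylistic marker='absent': P(author Q) = 0.45·0.9167 / (0.45·0.9167 + 0.2·0.0833) ≈ 0.9612
After a stylometric feature='absent': P(author Q) = 0.45·0.9612 / (0.45·0.9612 + 0.15·0.0388) ≈ 0.9867
After a stylometric feature='present': P(author Q) = 0.55·0.9867 / (0.55·0.9867 + 0.85·0.0133) ≈ 0.9796
After a stylometric feature='present': P(author Q) = 0.55·0.9796 / (0.55·0.9796 + 0.85·0.0204) ≈ 0.9688

0.969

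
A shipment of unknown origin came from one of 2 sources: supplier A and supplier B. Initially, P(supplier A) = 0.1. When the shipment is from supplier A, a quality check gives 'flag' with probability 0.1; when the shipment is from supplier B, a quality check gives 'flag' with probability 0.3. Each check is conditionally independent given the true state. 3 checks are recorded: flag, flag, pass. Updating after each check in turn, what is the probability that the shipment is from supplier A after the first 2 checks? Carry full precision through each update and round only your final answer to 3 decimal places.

Apply Bayes' rule sequentially, carrying P(supplier A) forward.
After 'flag': P(supplier A) = 0.1·0.1000 / (0.1·0.1000 + 0.3·0.9000) ≈ 0.0357
After 'flag': P(supplier A) = 0.1·0.0357 / (0.1·0.0357 + 0.3·0.9643) ≈ 0.0122

0.012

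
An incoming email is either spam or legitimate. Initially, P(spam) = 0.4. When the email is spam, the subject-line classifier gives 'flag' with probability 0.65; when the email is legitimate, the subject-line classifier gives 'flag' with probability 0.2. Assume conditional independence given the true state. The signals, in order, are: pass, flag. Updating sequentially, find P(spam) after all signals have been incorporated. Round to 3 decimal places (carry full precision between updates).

0.487

Apply Bayes' rule sequentially, carrying P(spam) forward.
After 'pass': P(spam) = 0.35·0.4000 / (0.35·0.4000 + 0.8·0.6000) ≈ 0.2258
After 'flag': P(spam) = 0.65·0.2258 / (0.65·0.2258 + 0.2·0.7742) ≈ 0.4866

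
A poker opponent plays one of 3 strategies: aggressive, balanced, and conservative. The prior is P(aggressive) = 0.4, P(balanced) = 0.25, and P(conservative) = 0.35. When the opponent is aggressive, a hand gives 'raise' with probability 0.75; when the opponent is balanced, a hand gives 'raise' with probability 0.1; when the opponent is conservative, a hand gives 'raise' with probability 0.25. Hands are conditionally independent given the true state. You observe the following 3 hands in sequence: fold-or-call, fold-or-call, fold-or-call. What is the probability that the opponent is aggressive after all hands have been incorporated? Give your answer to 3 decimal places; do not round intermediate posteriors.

Apply Bayes' rule sequentially, carrying P(aggressive) forward.
After 'fold-or-call': normaliser = 0.25·0.4000 + 0.9·0.2500 + 0.75·0.3500; P(aggressive) ≈ 0.1702, P(balanced) ≈ 0.3830, P(conservative) ≈ 0.4468
After 'fold-or-call': normaliser = 0.25·0.1702 + 0.9·0.3830 + 0.75·0.4468; P(aggressive) ≈ 0.0589, P(balanced) ≈ 0.4772, P(conservative) ≈ 0.4639
After 'fold-or-call': normaliser = 0.25·0.0589 + 0.9·0.4772 + 0.75·0.4639; P(aggressive) ≈ 0.0186, P(balanced) ≈ 0.5422, P(conservative) ≈ 0.4392

0.019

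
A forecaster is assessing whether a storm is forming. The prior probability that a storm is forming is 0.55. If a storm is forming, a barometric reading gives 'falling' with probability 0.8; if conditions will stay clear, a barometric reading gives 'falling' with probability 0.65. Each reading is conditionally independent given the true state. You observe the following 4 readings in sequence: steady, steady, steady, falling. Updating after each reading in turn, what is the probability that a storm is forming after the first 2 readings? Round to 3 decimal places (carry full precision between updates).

0.285

Apply Bayes' rule sequentially, carrying P(storm) forward.
After 'steady': P(storm) = 0.2·0.5500 / (0.2·0.5500 + 0.35·0.4500) ≈ 0.4112
After 'steady': P(storm) = 0.2·0.4112 / (0.2·0.4112 + 0.35·0.5888) ≈ 0.2853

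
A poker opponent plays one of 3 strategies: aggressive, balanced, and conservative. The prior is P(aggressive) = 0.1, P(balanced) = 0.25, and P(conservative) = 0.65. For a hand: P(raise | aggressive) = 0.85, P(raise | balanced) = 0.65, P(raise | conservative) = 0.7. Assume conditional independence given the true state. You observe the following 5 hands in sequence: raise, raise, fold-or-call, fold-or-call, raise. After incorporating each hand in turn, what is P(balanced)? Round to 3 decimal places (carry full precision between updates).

0.282

After 'raise': normaliser = 0.85·0.1000 + 0.65·0.2500 + 0.7·0.6500; P(aggressive) ≈ 0.1210, P(balanced) ≈ 0.2313, P(conservative) ≈ 0.6477
After 'raise': normaliser = 0.85·0.1210 + 0.65·0.2313 + 0.7·0.6477; P(aggressive) ≈ 0.1456, P(balanced) ≈ 0.2128, P(conservative) ≈ 0.6417
After 'fold-or-call': normaliser = 0.15·0.1456 + 0.35·0.2128 + 0.3·0.6417; P(aggressive) ≈ 0.0756, P(balanced) ≈ 0.2579, P(conservative) ≈ 0.6665
After 'fold-or-call': normaliser = 0.15·0.0756 + 0.35·0.2579 + 0.3·0.6665; P(aggressive) ≈ 0.0376, P(balanced) ≈ 0.2993, P(conservative) ≈ 0.6631
After 'raise': normaliser = 0.85·0.0376 + 0.65·0.2993 + 0.7·0.6631; P(aggressive) ≈ 0.0463, P(balanced) ≈ 0.2817, P(conservative) ≈ 0.6720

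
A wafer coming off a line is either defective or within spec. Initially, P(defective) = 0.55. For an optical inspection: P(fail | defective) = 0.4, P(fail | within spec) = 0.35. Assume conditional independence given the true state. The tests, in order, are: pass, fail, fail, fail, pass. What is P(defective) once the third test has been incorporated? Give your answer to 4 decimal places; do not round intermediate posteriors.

0.5957

Each posterior becomes the prior for the next update.
After 'pass': P(defective) = 0.6·0.5500 / (0.6·0.5500 + 0.65·0.4500) ≈ 0.5301
After 'fail': P(defective) = 0.4·0.5301 / (0.4·0.5301 + 0.35·0.4699) ≈ 0.5632
After 'fail': P(defective) = 0.4·0.5632 / (0.4·0.5632 + 0.35·0.4368) ≈ 0.5957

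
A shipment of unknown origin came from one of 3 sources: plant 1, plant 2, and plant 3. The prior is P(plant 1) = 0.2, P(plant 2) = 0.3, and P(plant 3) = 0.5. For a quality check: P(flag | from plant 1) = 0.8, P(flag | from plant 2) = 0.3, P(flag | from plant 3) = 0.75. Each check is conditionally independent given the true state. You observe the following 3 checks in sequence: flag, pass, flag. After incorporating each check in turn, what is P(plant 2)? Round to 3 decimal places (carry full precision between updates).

Each posterior becomes the prior for the next update.
After 'flag': normaliser = 0.8·0.2000 + 0.3·0.3000 + 0.75·0.5000; P(plant 1) ≈ 0.2560, P(plant 2) ≈ 0.1440, P(plant 3) ≈ 0.6000
After 'pass': normaliser = 0.2·0.2560 + 0.7·0.1440 + 0.25·0.6000; P(plant 1) ≈ 0.1695, P(plant 2) ≈ 0.3338, P(plant 3) ≈ 0.4967
After 'flag': normaliser = 0.8·0.1695 + 0.3·0.3338 + 0.75·0.4967; P(plant 1) ≈ 0.2230, P(plant 2) ≈ 0.1646, P(plant 3) ≈ 0.6124

0.165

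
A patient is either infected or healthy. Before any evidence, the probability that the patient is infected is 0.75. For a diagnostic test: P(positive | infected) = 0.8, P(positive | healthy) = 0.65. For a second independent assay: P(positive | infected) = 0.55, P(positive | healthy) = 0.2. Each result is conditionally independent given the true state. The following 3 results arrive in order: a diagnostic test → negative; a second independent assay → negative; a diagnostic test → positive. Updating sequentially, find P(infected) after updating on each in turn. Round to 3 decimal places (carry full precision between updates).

After a diagnostic test='negative': P(infected) = 0.2·0.7500 / (0.2·0.7500 + 0.35·0.2500) ≈ 0.6316
After a second independent assay='negative': P(infected) = 0.45·0.6316 / (0.45·0.6316 + 0.8·0.3684) ≈ 0.4909
After a diagnostic test='positive': P(infected) = 0.8·0.4909 / (0.8·0.4909 + 0.65·0.5091) ≈ 0.5427

0.543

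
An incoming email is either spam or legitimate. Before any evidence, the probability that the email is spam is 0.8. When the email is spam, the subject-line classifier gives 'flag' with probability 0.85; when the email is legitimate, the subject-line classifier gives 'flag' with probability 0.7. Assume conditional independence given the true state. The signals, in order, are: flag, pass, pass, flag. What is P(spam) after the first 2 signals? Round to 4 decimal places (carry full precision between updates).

0.7083

After 'flag': P(spam) = 0.85·0.8000 / (0.85·0.8000 + 0.7·0.2000) ≈ 0.8293
After 'pass': P(spam) = 0.15·0.8293 / (0.15·0.8293 + 0.3·0.1707) ≈ 0.7083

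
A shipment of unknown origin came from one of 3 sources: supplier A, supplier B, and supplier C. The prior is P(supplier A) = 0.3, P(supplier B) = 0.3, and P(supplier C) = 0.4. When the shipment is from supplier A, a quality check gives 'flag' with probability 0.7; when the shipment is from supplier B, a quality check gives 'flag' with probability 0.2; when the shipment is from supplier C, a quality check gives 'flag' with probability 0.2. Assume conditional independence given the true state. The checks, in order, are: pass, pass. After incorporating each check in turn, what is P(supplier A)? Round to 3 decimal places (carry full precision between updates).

After 'pass': normaliser = 0.3·0.3000 + 0.8·0.3000 + 0.8·0.4000; P(supplier A) ≈ 0.1385, P(supplier B) ≈ 0.3692, P(supplier C) ≈ 0.4923
After 'pass': normaliser = 0.3·0.1385 + 0.8·0.3692 + 0.8·0.4923; P(supplier A) ≈ 0.0568, P(supplier B) ≈ 0.4042, P(supplier C) ≈ 0.5389

0.057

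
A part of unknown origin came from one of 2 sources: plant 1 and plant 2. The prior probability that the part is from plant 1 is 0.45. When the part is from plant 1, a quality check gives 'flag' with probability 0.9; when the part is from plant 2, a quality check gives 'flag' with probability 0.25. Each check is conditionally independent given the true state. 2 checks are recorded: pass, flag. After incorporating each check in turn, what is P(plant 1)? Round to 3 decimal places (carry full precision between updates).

After 'pass': P(plant 1) = 0.1·0.4500 / (0.1·0.4500 + 0.75·0.5500) ≈ 0.0984
After 'flag': P(plant 1) = 0.9·0.0984 / (0.9·0.0984 + 0.25·0.9016) ≈ 0.2820

0.282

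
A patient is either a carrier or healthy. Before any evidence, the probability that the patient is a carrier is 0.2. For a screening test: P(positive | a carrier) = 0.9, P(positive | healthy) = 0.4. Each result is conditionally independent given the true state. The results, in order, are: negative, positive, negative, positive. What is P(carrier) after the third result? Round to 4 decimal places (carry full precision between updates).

0.0154

After 'negative': P(carrier) = 0.1·0.2000 / (0.1·0.2000 + 0.6·0.8000) ≈ 0.0400
After 'positive': P(carrier) = 0.9·0.0400 / (0.9·0.0400 + 0.4·0.9600) ≈ 0.0857
After 'negative': P(carrier) = 0.1·0.0857 / (0.1·0.0857 + 0.6·0.9143) ≈ 0.0154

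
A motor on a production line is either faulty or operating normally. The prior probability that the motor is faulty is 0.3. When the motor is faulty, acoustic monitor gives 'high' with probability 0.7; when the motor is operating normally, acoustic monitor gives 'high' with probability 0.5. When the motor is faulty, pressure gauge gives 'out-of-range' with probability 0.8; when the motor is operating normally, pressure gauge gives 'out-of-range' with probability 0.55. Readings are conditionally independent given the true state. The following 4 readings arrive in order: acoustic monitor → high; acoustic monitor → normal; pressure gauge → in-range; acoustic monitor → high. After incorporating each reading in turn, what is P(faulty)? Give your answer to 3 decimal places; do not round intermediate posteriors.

Each posterior becomes the prior for the next update.
After acoustic monitor='high': P(faulty) = 0.7·0.3000 / (0.7·0.3000 + 0.5·0.7000) ≈ 0.3750
After acoustic monitor='normal': P(faulty) = 0.3·0.3750 / (0.3·0.3750 + 0.5·0.6250) ≈ 0.2647
After pressure gauge='in-range': P(faulty) = 0.2·0.2647 / (0.2·0.2647 + 0.45·0.7353) ≈ 0.1379
After acoustic monitor='high': P(faulty) = 0.7·0.1379 / (0.7·0.1379 + 0.5·0.8621) ≈ 0.1830

0.183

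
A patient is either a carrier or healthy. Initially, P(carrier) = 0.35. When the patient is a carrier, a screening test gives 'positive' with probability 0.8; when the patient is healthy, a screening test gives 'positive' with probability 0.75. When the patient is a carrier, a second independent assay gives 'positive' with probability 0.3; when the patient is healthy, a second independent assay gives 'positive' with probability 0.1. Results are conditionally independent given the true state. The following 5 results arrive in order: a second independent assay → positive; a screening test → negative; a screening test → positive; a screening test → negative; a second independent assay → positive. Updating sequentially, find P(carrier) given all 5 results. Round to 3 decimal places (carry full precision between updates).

Apply Bayes' rule sequentially, carrying P(carrier) forward.
After a second independent assay='positive': P(carrier) = 0.3·0.3500 / (0.3·0.3500 + 0.1·0.6500) ≈ 0.6176
After a screening test='negative': P(carrier) = 0.2·0.6176 / (0.2·0.6176 + 0.25·0.3824) ≈ 0.5638
After a screening test='positive': P(carrier) = 0.8·0.5638 / (0.8·0.5638 + 0.75·0.4362) ≈ 0.5796
After a screening test='negative': P(carrier) = 0.2·0.5796 / (0.2·0.5796 + 0.25·0.4204) ≈ 0.5244
After a second independent assay='positive': P(carrier) = 0.3·0.5244 / (0.3·0.5244 + 0.1·0.4756) ≈ 0.7679

0.768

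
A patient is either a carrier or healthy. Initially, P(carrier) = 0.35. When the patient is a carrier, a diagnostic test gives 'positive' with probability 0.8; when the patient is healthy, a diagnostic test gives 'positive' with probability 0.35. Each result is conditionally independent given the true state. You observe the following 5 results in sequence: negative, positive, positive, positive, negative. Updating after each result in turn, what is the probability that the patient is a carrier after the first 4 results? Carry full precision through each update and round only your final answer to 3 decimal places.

After 'negative': P(carrier) = 0.2·0.3500 / (0.2·0.3500 + 0.65·0.6500) ≈ 0.1421
After 'positive': P(carrier) = 0.8·0.1421 / (0.8·0.1421 + 0.35·0.8579) ≈ 0.2747
After 'positive': P(carrier) = 0.8·0.2747 / (0.8·0.2747 + 0.35·0.7253) ≈ 0.4640
After 'positive': P(carrier) = 0.8·0.4640 / (0.8·0.4640 + 0.35·0.5360) ≈ 0.6643

0.664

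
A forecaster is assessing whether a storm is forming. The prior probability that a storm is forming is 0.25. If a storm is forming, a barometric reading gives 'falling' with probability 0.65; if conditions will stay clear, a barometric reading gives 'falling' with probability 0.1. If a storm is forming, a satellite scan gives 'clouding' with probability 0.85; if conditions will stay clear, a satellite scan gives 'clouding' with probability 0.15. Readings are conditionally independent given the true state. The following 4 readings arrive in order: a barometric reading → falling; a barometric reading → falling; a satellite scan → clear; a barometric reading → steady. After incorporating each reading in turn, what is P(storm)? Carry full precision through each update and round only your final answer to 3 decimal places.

0.491

Apply Bayes' rule sequentially, carrying P(storm) forward.
After a barometric reading='falling': P(storm) = 0.65·0.2500 / (0.65·0.2500 + 0.1·0.7500) ≈ 0.6842
After a barometric reading='falling': P(storm) = 0.65·0.6842 / (0.65·0.6842 + 0.1·0.3158) ≈ 0.9337
After a satellite scan='clear': P(storm) = 0.15·0.9337 / (0.15·0.9337 + 0.85·0.0663) ≈ 0.7131
After a barometric reading='steady': P(storm) = 0.35·0.7131 / (0.35·0.7131 + 0.9·0.2869) ≈ 0.4915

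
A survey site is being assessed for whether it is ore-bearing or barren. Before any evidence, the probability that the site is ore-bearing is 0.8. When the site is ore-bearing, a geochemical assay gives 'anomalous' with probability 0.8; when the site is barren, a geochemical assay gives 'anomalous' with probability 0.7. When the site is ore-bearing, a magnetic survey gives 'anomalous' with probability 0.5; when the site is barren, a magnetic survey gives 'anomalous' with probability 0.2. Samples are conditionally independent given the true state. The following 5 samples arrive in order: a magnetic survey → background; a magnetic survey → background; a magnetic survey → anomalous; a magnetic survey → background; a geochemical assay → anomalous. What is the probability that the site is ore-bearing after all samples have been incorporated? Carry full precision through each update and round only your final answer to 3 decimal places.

0.736

After a magnetic survey='background': P(ore) = 0.5·0.8000 / (0.5·0.8000 + 0.8·0.2000) ≈ 0.7143
After a magnetic survey='background': P(ore) = 0.5·0.7143 / (0.5·0.7143 + 0.8·0.2857) ≈ 0.6098
After a magnetic survey='anomalous': P(ore) = 0.5·0.6098 / (0.5·0.6098 + 0.2·0.3902) ≈ 0.7962
After a magnetic survey='background': P(ore) = 0.5·0.7962 / (0.5·0.7962 + 0.8·0.2038) ≈ 0.7094
After a geochemical assay='anomalous': P(ore) = 0.8·0.7094 / (0.8·0.7094 + 0.7·0.2906) ≈ 0.7362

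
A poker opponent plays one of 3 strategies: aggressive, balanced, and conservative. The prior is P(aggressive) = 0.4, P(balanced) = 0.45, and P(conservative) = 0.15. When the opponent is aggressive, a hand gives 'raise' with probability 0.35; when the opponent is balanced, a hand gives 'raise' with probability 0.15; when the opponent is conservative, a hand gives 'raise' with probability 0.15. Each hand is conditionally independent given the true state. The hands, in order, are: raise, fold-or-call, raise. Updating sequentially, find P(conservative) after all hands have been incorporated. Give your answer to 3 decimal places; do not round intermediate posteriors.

Each posterior becomes the prior for the next update.
After 'raise': normaliser = 0.35·0.4000 + 0.15·0.4500 + 0.15·0.1500; P(aggressive) ≈ 0.6087, P(balanced) ≈ 0.2935, P(conservative) ≈ 0.0978
After 'fold-or-call': normaliser = 0.65·0.6087 + 0.85·0.2935 + 0.85·0.0978; P(aggressive) ≈ 0.5433, P(balanced) ≈ 0.3425, P(conservative) ≈ 0.1142
After 'raise': normaliser = 0.35·0.5433 + 0.15·0.3425 + 0.15·0.1142; P(aggressive) ≈ 0.7351, P(balanced) ≈ 0.1986, P(conservative) ≈ 0.0662

0.066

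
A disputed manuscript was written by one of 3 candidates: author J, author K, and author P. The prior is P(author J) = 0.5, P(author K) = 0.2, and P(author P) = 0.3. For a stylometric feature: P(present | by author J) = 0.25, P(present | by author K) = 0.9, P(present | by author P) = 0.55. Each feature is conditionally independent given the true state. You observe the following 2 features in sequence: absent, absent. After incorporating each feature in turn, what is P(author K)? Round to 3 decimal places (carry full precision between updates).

After 'absent': normaliser = 0.75·0.5000 + 0.1·0.2000 + 0.45·0.3000; P(author J) ≈ 0.7075, P(author K) ≈ 0.0377, P(author P) ≈ 0.2547
After 'absent': normaliser = 0.75·0.7075 + 0.1·0.0377 + 0.45·0.2547; P(author J) ≈ 0.8176, P(author K) ≈ 0.0058, P(author P) ≈ 0.1766

0.006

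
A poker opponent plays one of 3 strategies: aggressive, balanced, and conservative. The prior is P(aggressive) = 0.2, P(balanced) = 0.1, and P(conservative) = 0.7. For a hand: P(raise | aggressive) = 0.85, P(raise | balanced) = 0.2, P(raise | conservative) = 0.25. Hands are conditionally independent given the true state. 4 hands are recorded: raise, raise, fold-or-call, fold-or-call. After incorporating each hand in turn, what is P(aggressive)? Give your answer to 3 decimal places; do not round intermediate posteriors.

After 'raise': normaliser = 0.85·0.2000 + 0.2·0.1000 + 0.25·0.7000; P(aggressive) ≈ 0.4658, P(balanced) ≈ 0.0548, P(conservative) ≈ 0.4795
After 'raise': normaliser = 0.85·0.4658 + 0.2·0.0548 + 0.25·0.4795; P(aggressive) ≈ 0.7516, P(balanced) ≈ 0.0208, P(conservative) ≈ 0.2276
After 'fold-or-call': normaliser = 0.15·0.7516 + 0.8·0.0208 + 0.75·0.2276; P(aggressive) ≈ 0.3757, P(balanced) ≈ 0.0555, P(conservative) ≈ 0.5688
After 'fold-or-call': normaliser = 0.15·0.3757 + 0.8·0.0555 + 0.75·0.5688; P(aggressive) ≈ 0.1069, P(balanced) ≈ 0.0842, P(conservative) ≈ 0.8090

0.107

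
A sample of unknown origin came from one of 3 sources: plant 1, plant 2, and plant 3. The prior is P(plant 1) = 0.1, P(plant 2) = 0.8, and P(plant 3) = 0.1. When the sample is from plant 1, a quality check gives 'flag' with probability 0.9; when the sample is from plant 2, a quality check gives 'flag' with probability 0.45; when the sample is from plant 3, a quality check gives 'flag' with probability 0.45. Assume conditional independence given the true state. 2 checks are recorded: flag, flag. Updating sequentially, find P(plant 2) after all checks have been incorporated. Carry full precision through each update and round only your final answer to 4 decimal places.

Each posterior becomes the prior for the next update.
After 'flag': normaliser = 0.9·0.1000 + 0.45·0.8000 + 0.45·0.1000; P(plant 1) ≈ 0.1818, P(plant 2) ≈ 0.7273, P(plant 3) ≈ 0.0909
After 'flag': normaliser = 0.9·0.1818 + 0.45·0.7273 + 0.45·0.0909; P(plant 1) ≈ 0.3077, P(plant 2) ≈ 0.6154, P(plant 3) ≈ 0.0769

0.6154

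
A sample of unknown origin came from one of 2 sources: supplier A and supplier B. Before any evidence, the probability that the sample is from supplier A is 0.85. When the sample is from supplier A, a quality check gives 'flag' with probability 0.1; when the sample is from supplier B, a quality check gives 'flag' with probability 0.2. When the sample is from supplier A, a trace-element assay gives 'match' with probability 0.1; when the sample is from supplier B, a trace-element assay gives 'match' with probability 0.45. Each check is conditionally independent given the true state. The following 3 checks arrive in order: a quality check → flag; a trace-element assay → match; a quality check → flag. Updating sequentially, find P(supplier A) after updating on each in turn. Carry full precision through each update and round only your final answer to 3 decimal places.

0.239

After a quality check='flag': P(supplier A) = 0.1·0.8500 / (0.1·0.8500 + 0.2·0.1500) ≈ 0.7391
After a trace-element assay='match': P(supplier A) = 0.1·0.7391 / (0.1·0.7391 + 0.45·0.2609) ≈ 0.3864
After a quality check='flag': P(supplier A) = 0.1·0.3864 / (0.1·0.3864 + 0.2·0.6136) ≈ 0.2394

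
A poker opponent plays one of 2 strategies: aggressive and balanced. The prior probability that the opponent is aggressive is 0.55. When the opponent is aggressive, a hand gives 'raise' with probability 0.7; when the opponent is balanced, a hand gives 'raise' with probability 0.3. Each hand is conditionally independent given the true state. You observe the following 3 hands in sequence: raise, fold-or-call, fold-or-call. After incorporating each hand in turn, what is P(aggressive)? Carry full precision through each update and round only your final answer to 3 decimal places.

0.344

After 'raise': P(aggressive) = 0.7·0.5500 / (0.7·0.5500 + 0.3·0.4500) ≈ 0.7404
After 'fold-or-call': P(aggressive) = 0.3·0.7404 / (0.3·0.7404 + 0.7·0.2596) ≈ 0.5500
After 'fold-or-call': P(aggressive) = 0.3·0.5500 / (0.3·0.5500 + 0.7·0.4500) ≈ 0.3438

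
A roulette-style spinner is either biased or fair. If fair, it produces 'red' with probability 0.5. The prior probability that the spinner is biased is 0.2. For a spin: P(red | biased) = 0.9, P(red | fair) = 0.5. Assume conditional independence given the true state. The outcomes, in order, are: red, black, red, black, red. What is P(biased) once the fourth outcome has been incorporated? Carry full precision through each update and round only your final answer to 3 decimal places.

0.031

After 'red': P(biased) = 0.9·0.2000 / (0.9·0.2000 + 0.5·0.8000) ≈ 0.3103
After 'black': P(biased) = 0.1·0.3103 / (0.1·0.3103 + 0.5·0.6897) ≈ 0.0826
After 'red': P(biased) = 0.9·0.0826 / (0.9·0.0826 + 0.5·0.9174) ≈ 0.1394
After 'black': P(biased) = 0.1·0.1394 / (0.1·0.1394 + 0.5·0.8606) ≈ 0.0314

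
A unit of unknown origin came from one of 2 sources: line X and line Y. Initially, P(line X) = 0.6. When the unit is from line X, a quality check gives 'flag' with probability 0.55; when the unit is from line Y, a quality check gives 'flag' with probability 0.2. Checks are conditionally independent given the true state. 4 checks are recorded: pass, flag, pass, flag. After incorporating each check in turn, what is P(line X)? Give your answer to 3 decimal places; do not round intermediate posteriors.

0.782

After 'pass': P(line X) = 0.45·0.6000 / (0.45·0.6000 + 0.8·0.4000) ≈ 0.4576
After 'flag': P(line X) = 0.55·0.4576 / (0.55·0.4576 + 0.2·0.5424) ≈ 0.6988
After 'pass': P(line X) = 0.45·0.6988 / (0.45·0.6988 + 0.8·0.3012) ≈ 0.5662
After 'flag': P(line X) = 0.55·0.5662 / (0.55·0.5662 + 0.2·0.4338) ≈ 0.7821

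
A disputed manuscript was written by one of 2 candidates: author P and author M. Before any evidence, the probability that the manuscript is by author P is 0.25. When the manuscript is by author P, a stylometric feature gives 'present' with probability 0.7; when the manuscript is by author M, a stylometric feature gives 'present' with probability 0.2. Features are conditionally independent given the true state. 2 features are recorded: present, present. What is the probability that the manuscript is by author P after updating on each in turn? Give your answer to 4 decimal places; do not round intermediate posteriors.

After 'present': P(author P) = 0.7·0.2500 / (0.7·0.2500 + 0.2·0.7500) ≈ 0.5385
After 'present': P(author P) = 0.7·0.5385 / (0.7·0.5385 + 0.2·0.4615) ≈ 0.8033

0.8033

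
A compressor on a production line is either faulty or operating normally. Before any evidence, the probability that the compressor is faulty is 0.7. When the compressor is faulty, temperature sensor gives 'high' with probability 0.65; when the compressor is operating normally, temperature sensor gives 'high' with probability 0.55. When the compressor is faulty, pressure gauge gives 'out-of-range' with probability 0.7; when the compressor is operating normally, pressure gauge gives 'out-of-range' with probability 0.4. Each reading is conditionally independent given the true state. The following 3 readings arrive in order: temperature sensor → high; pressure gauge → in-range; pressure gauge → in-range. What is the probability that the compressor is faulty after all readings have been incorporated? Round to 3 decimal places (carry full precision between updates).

0.408

After temperature sensor='high': P(faulty) = 0.65·0.7000 / (0.65·0.7000 + 0.55·0.3000) ≈ 0.7339
After pressure gauge='in-range': P(faulty) = 0.3·0.7339 / (0.3·0.7339 + 0.6·0.2661) ≈ 0.5796
After pressure gauge='in-range': P(faulty) = 0.3·0.5796 / (0.3·0.5796 + 0.6·0.4204) ≈ 0.4081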